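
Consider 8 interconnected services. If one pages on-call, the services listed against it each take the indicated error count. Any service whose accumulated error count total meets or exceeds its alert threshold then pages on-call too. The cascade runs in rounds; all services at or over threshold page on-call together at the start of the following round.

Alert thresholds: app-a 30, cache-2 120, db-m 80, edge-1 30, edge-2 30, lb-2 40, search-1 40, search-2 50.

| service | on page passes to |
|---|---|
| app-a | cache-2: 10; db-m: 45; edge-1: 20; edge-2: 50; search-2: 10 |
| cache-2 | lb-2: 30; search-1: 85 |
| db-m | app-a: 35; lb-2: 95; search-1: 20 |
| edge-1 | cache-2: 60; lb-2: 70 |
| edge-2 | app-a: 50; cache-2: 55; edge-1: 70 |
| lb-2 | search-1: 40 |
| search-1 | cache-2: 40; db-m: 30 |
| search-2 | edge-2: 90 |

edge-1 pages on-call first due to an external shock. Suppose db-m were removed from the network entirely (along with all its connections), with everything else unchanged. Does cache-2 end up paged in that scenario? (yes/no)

With db-m removed:
Round 1 — edge-1 pages on-call (initial).
  cache-2: +60 → 60 < 120
  lb-2: +70 → 70 ≥ 40
Round 2 — lb-2 pages on-call.
  search-1: +40 → 40 ≥ 40
Round 3 — search-1 pages on-call.
  cache-2: +40 → 100 < 120
No further pages.

no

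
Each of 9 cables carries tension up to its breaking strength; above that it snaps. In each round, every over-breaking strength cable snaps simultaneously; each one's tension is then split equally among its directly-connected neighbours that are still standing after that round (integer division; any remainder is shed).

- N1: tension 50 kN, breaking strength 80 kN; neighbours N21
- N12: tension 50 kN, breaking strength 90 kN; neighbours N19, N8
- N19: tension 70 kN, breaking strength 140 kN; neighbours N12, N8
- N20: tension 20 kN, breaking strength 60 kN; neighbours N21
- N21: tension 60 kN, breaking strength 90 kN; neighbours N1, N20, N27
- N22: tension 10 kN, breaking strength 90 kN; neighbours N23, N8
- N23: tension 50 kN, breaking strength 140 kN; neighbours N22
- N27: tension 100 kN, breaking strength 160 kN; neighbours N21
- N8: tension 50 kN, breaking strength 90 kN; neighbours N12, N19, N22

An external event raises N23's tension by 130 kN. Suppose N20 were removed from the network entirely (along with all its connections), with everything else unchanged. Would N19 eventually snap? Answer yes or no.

With N20 removed:
Round 1 — N23 at 180 > 140. N23 snaps.
  N23 sheds 180 kN to N22: 180 each.
    N22: 10+180 = 190 > 90
Round 2 — N22 snaps.
  N22 sheds 190 kN to N8: 190 each.
    N8: 50+190 = 240 > 90
Round 3 — N8 snaps.
  N8 sheds 240 kN to N12, N19: 120 each.
    N12: 50+120 = 170 > 90
    N19: 70+120 = 190 > 140
Round 4 — N12, N19 snap.
  N12 sheds 170 kN: no online neighbours, lost.
  N19 sheds 190 kN: no online neighbours, lost.
No further breaks.

yes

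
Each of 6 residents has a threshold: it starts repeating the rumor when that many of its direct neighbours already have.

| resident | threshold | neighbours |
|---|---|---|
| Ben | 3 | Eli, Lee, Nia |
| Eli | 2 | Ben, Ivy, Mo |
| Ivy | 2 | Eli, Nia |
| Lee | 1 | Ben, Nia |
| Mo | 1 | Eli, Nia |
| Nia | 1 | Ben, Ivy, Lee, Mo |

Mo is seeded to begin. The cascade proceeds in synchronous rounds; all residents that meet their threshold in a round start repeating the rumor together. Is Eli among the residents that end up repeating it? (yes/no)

Round 1 — Mo starts repeating the rumor (initial).
Round 2 — checking thresholds:
  Eli: 1 of 3 neighbours < 2, holds.
  Nia: 1 of 4 neighbours ≥ 1, starts repeating the rumor.
Round 3 — checking thresholds:
  Ben: 1 of 3 neighbours < 3, holds.
  Eli: 1 of 3 neighbours < 2, holds.
  Ivy: 1 of 2 neighbours < 2, holds.
  Lee: 1 of 2 neighbours ≥ 1, starts repeating the rumor.
Round 4 — no new spreads; cascade stops.

no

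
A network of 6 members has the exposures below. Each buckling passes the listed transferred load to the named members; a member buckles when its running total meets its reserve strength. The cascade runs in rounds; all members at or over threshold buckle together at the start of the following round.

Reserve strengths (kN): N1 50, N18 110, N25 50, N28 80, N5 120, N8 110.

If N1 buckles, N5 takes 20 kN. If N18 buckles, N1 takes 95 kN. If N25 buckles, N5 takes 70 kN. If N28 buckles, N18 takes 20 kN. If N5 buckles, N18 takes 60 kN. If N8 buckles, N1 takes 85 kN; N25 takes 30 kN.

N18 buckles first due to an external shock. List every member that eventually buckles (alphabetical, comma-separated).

Round 1 — N18 buckles (initial).
  N1: +95 → 95 ≥ 50
Round 2 — N1 buckles.
  N5: +20 → 20 < 120
No further bucklings.

N1, N18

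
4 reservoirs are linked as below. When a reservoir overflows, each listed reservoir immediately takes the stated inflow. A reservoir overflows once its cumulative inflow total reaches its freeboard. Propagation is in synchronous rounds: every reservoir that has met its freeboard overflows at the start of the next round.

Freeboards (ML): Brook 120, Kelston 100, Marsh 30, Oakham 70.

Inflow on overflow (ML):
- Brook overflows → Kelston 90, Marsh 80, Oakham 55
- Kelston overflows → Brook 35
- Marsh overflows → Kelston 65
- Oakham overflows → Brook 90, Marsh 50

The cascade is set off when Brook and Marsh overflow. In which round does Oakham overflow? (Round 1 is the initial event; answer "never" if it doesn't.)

never

Round 1 — Brook, Marsh overflow (initial).
  Kelston: +90+65 → 155 ≥ 100
  Oakham: +55 → 55 < 70
Round 2 — Kelston overflows.
No further overflows.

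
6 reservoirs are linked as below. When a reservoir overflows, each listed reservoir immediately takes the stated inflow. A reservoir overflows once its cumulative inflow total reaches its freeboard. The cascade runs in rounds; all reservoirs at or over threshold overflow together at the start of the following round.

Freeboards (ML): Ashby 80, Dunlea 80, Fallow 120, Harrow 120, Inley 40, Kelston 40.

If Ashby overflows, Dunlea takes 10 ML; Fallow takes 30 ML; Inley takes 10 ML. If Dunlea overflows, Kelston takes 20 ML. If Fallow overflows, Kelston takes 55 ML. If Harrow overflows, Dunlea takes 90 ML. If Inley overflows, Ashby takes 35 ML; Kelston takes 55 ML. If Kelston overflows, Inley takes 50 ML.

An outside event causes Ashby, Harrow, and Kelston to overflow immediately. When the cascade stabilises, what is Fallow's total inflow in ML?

Round 1 — Ashby, Harrow, Kelston overflow (initial).
  Dunlea: +10+90 → 100 ≥ 80
  Fallow: +30 → 30 < 120
  Inley: +10+50 → 60 ≥ 40
Round 2 — Dunlea, Inley overflow.
No further overflows.

30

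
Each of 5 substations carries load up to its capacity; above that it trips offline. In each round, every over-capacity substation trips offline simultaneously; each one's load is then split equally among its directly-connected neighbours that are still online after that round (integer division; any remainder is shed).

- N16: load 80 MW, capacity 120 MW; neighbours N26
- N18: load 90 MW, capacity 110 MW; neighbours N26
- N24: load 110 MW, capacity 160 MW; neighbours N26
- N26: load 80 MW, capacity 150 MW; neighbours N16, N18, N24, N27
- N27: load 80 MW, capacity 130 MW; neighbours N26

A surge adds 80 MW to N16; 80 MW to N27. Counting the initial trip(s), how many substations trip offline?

5

Round 1 — N16 at 160 > 120; N27 at 160 > 130. N16, N27 trip offline.
  N16 sheds 160 MW to N26: 160 each.
    N26: 80+160 = 240 > 150
  N27 sheds 160 MW to N26: 160 each.
    N26: 240+160 = 400 > 150
Round 2 — N26 trips offline.
  N26 sheds 400 MW to N18, N24: 200 each.
    N18: 90+200 = 290 > 110
    N24: 110+200 = 310 > 160
Round 3 — N18, N24 trip offline.
  N18 sheds 290 MW: no online neighbours, lost.
  N24 sheds 310 MW: no online neighbours, lost.
No further trips.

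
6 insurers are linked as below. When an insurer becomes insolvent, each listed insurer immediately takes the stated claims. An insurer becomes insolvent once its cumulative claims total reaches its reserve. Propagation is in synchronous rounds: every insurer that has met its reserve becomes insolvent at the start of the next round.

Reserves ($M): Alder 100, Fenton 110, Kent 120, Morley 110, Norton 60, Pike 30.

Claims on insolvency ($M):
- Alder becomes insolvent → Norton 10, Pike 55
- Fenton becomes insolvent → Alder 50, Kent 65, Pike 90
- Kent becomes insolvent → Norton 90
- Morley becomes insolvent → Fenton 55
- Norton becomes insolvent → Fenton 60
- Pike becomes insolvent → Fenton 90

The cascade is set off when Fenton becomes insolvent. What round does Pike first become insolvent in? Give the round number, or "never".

Round 1 — Fenton becomes insolvent (initial).
  Alder: +50 → 50 < 100
  Kent: +65 → 65 < 120
  Pike: +90 → 90 ≥ 30
Round 2 — Pike becomes insolvent.
No further insolvencies.

2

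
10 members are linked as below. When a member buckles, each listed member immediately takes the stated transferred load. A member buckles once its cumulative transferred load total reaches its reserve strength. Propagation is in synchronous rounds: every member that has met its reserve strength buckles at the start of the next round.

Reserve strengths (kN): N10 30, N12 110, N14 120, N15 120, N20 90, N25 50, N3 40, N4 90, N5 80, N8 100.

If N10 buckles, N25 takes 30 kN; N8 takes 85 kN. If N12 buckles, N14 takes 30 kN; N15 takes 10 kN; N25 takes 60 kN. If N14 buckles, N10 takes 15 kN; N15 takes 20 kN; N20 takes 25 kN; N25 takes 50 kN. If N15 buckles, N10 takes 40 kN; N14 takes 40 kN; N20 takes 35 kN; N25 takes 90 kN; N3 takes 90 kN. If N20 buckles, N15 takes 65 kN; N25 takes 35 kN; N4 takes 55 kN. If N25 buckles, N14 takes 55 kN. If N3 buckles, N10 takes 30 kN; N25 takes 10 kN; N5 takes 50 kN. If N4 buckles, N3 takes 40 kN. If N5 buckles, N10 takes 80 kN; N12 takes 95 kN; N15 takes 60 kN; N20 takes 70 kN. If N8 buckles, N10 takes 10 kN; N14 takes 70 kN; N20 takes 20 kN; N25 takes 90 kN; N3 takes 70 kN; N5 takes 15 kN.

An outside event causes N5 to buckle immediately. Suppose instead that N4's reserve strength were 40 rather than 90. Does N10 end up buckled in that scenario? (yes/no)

yes

With N4's reserve strength at 40:
Round 1 — N5 buckles (initial).
  N10: +80 → 80 ≥ 30
  N12: +95 → 95 < 110
  N15: +60 → 60 < 120
  N20: +70 → 70 < 90
Round 2 — N10 buckles.
  N25: +30 → 30 < 50
  N8: +85 → 85 < 100
No further bucklings.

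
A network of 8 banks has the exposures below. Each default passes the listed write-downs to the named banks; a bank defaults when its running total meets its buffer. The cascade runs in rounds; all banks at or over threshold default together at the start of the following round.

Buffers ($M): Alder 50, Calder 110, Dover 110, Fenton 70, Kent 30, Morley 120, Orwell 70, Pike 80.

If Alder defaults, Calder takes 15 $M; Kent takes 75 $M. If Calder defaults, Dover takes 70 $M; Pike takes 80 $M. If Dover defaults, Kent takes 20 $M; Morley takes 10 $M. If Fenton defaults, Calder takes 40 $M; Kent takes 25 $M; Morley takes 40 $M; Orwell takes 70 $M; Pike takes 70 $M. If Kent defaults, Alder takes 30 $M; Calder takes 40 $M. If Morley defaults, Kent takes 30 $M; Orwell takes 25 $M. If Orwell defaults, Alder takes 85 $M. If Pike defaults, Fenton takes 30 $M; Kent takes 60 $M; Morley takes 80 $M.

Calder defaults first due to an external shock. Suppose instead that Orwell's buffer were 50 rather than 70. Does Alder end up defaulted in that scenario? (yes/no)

no

With Orwell's buffer at 50:
Round 1 — Calder defaults (initial).
  Dover: +70 → 70 < 110
  Pike: +80 → 80 ≥ 80
Round 2 — Pike defaults.
  Fenton: +30 → 30 < 70
  Kent: +60 → 60 ≥ 30
  Morley: +80 → 80 < 120
Round 3 — Kent defaults.
  Alder: +30 → 30 < 50
No further defaults.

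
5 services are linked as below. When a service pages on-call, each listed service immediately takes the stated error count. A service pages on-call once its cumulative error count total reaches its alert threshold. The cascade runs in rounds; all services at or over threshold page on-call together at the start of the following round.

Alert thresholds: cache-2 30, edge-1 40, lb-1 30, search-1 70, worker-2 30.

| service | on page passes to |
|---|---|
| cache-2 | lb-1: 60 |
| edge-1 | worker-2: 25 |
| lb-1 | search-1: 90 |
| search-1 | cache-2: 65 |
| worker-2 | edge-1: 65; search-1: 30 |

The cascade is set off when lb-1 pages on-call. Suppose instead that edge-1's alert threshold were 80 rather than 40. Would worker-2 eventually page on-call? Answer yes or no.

no

With edge-1's alert threshold at 80:
Round 1 — lb-1 pages on-call (initial).
  search-1: +90 → 90 ≥ 70
Round 2 — search-1 pages on-call.
  cache-2: +65 → 65 ≥ 30
Round 3 — cache-2 pages on-call.
No further pages.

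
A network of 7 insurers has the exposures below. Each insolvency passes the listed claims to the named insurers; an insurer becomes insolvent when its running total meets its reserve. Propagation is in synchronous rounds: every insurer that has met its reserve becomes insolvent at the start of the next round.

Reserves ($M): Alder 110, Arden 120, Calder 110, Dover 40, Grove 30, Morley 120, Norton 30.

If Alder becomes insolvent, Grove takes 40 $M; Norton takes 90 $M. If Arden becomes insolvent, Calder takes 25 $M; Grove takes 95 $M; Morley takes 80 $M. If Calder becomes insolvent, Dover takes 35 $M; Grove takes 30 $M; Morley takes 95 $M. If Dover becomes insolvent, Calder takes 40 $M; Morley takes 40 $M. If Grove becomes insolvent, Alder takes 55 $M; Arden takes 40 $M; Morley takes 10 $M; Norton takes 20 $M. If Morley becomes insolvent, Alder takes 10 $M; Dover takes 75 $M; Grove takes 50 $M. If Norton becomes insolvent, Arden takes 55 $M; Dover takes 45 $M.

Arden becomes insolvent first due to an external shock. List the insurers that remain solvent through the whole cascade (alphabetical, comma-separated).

Round 1 — Arden becomes insolvent (initial).
  Calder: +25 → 25 < 110
  Grove: +95 → 95 ≥ 30
  Morley: +80 → 80 < 120
Round 2 — Grove becomes insolvent.
  Alder: +55 → 55 < 110
  Morley: +10 → 90 < 120
  Norton: +20 → 20 < 30
No further insolvencies.

Alder, Calder, Dover, Morley, Norton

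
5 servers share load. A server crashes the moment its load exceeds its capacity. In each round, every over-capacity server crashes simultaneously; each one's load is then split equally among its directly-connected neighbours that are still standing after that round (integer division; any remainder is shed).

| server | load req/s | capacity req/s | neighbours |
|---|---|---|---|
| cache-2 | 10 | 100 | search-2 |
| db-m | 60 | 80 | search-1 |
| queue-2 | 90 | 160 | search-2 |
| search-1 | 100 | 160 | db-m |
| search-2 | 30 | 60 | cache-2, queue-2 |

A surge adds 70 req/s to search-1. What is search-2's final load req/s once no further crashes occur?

30

Round 1 — search-1 at 170 > 160. search-1 crashes.
  search-1 sheds 170 req/s to db-m: 170 each.
    db-m: 60+170 = 230 > 80
Round 2 — db-m crashes.
  db-m sheds 230 req/s: no online neighbours, lost.
No further crashes.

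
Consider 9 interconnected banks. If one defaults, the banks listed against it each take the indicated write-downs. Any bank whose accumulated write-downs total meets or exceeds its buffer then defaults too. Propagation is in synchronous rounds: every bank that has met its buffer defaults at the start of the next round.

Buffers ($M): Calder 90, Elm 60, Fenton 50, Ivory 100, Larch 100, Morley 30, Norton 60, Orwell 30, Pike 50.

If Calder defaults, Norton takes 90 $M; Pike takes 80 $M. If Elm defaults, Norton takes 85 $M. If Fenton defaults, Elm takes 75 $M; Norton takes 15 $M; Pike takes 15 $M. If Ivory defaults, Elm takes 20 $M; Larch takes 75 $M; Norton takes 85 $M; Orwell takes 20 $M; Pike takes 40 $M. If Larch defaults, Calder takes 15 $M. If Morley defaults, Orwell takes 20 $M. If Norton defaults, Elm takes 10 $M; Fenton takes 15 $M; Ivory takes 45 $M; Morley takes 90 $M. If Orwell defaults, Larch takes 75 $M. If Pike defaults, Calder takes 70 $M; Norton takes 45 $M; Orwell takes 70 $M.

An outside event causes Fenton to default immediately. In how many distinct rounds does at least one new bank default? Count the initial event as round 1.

4

Round 1 — Fenton defaults (initial).
  Elm: +75 → 75 ≥ 60
  Norton: +15 → 15 < 60
  Pike: +15 → 15 < 50
Round 2 — Elm defaults.
  Norton: +85 → 100 ≥ 60
Round 3 — Norton defaults.
  Ivory: +45 → 45 < 100
  Morley: +90 → 90 ≥ 30
Round 4 — Morley defaults.
  Orwell: +20 → 20 < 30
No further defaults.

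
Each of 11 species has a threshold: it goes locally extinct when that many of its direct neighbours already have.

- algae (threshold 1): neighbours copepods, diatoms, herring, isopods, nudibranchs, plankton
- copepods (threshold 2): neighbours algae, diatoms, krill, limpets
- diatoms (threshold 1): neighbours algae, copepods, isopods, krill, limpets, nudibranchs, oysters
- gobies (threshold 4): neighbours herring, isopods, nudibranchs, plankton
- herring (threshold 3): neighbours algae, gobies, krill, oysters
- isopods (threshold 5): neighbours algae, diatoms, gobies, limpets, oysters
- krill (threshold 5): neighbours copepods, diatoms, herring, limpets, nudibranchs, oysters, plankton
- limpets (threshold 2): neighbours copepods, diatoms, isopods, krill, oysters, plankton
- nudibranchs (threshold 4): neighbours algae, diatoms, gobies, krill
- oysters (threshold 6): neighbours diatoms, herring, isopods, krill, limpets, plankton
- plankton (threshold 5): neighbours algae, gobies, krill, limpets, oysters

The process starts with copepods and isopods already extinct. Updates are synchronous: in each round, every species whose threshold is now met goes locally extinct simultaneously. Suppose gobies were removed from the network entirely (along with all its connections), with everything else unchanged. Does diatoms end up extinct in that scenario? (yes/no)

yes

With gobies removed:
Round 1 — copepods, isopods go locally extinct (initial).
Round 2 — checking thresholds:
  algae: 2 of 6 neighbours ≥ 1, goes locally extinct.
  diatoms: 2 of 7 neighbours ≥ 1, goes locally extinct.
  krill: 1 of 7 neighbours < 5, below threshold.
  limpets: 2 of 6 neighbours ≥ 2, goes locally extinct.
  oysters: 1 of 6 neighbours < 6, below threshold.
Round 3 — no new extinctions; cascade stops.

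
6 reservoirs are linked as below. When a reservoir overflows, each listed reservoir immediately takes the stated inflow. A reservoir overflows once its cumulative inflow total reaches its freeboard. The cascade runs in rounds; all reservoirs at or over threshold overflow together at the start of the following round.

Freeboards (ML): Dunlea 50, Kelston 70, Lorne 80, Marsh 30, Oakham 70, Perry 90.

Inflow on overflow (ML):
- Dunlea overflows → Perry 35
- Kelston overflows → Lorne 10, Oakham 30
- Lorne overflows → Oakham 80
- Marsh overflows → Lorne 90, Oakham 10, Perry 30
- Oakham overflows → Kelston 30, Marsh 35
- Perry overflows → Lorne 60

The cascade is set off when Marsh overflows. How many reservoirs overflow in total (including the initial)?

3

Round 1 — Marsh overflows (initial).
  Lorne: +90 → 90 ≥ 80
  Oakham: +10 → 10 < 70
  Perry: +30 → 30 < 90
Round 2 — Lorne overflows.
  Oakham: +80 → 90 ≥ 70
Round 3 — Oakham overflows.
  Kelston: +30 → 30 < 70
No further overflows.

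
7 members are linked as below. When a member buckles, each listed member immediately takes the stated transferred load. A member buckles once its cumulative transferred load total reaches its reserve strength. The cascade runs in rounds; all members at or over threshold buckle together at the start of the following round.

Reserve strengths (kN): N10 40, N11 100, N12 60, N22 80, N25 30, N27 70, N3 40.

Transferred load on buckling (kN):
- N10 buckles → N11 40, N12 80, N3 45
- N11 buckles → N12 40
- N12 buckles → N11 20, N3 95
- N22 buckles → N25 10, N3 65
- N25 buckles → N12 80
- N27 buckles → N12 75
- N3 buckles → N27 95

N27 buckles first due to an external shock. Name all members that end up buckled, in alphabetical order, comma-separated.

Round 1 — N27 buckles (initial).
  N12: +75 → 75 ≥ 60
Round 2 — N12 buckles.
  N11: +20 → 20 < 100
  N3: +95 → 95 ≥ 40
Round 3 — N3 buckles.
No further bucklings.

N12, N27, N3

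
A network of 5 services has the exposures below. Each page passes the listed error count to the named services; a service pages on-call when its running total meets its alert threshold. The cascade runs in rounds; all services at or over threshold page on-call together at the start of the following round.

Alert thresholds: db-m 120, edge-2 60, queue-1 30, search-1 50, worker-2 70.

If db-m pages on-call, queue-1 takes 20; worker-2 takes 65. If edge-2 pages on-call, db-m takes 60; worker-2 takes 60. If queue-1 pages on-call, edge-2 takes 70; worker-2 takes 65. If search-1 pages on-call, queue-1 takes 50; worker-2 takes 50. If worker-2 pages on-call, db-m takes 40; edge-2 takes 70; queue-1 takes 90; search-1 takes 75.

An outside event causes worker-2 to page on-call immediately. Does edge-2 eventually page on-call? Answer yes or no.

yes

Round 1 — worker-2 pages on-call (initial).
  db-m: +40 → 40 < 120
  edge-2: +70 → 70 ≥ 60
  queue-1: +90 → 90 ≥ 30
  search-1: +75 → 75 ≥ 50
Round 2 — edge-2, queue-1, search-1 page on-call.
  db-m: +60 → 100 < 120
No further pages.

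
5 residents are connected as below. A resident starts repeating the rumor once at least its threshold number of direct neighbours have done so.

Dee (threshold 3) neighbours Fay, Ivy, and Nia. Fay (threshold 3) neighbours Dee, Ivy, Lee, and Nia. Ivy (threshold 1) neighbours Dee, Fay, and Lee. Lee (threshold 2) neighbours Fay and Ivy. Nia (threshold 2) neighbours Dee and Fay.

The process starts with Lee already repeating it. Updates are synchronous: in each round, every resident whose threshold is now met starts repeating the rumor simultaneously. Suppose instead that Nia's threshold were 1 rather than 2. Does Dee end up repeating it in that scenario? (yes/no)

With Nia's threshold at 1:
Round 1 — Lee starts repeating the rumor (initial).
Round 2 — checking thresholds:
  Fay: 1 of 4 neighbours < 3, holds.
  Ivy: 1 of 3 neighbours ≥ 1, starts repeating the rumor.
Round 3 — no new spreads; cascade stops.

no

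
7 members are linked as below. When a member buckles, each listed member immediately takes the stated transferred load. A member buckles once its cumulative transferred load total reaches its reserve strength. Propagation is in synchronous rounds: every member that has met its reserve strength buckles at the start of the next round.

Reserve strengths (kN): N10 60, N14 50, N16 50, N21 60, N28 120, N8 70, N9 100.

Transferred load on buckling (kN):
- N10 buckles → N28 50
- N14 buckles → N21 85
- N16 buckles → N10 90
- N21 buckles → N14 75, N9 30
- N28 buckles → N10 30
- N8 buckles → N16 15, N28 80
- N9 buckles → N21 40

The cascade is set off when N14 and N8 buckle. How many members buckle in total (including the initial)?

3

Round 1 — N14, N8 buckle (initial).
  N16: +15 → 15 < 50
  N21: +85 → 85 ≥ 60
  N28: +80 → 80 < 120
Round 2 — N21 buckles.
  N9: +30 → 30 < 100
No further bucklings.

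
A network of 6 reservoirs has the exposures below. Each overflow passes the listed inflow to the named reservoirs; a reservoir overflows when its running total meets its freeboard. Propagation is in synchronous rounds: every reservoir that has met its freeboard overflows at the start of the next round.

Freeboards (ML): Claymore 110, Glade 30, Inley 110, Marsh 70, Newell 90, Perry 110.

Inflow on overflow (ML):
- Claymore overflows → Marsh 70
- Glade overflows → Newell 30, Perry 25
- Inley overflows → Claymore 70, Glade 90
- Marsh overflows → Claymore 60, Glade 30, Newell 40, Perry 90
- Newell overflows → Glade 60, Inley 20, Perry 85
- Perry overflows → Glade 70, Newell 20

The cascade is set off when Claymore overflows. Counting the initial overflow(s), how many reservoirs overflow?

Round 1 — Claymore overflows (initial).
  Marsh: +70 → 70 ≥ 70
Round 2 — Marsh overflows.
  Glade: +30 → 30 ≥ 30
  Newell: +40 → 40 < 90
  Perry: +90 → 90 < 110
Round 3 — Glade overflows.
  Newell: +30 → 70 < 90
  Perry: +25 → 115 ≥ 110
Round 4 — Perry overflows.
  Newell: +20 → 90 ≥ 90
Round 5 — Newell overflows.
  Inley: +20 → 20 < 110
No further overflows.

5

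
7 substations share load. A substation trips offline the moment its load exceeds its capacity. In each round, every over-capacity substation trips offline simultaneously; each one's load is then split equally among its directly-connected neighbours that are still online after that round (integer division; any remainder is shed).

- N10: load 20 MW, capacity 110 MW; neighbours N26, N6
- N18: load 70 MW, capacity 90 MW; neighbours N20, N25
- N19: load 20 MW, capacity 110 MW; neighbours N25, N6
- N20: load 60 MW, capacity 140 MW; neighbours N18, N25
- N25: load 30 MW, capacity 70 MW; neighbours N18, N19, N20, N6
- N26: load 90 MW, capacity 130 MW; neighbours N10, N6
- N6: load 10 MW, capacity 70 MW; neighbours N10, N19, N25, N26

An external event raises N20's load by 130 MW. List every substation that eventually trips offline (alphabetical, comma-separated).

Round 1 — N20 at 190 > 140. N20 trips offline.
  N20 sheds 190 MW to N18, N25: 95 each.
    N18: 70+95 = 165 > 90
    N25: 30+95 = 125 > 70
Round 2 — N18, N25 trip offline.
  N18 sheds 165 MW: no online neighbours, lost.
  N25 sheds 125 MW to N19, N6: 62 each (1 lost).
    N19: 20+62 = 82 ≤ 110
    N6: 10+62 = 72 > 70
Round 3 — N6 trips offline.
  N6 sheds 72 MW to N10, N19, N26: 24 each.
    N10: 20+24 = 44 ≤ 110
    N19: 82+24 = 106 ≤ 110
    N26: 90+24 = 114 ≤ 130
No further trips.

N18, N20, N25, N6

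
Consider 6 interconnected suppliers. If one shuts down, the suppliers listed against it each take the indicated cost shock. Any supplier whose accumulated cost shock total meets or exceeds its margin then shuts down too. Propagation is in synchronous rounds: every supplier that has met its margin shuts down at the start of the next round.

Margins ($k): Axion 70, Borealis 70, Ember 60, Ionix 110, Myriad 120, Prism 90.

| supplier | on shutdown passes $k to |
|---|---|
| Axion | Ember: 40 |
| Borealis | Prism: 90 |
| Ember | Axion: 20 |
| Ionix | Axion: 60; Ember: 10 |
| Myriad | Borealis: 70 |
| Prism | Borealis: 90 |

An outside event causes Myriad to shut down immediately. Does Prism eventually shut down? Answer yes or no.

yes

Round 1 — Myriad shuts down (initial).
  Borealis: +70 → 70 ≥ 70
Round 2 — Borealis shuts down.
  Prism: +90 → 90 ≥ 90
Round 3 — Prism shuts down.
No further shutdowns.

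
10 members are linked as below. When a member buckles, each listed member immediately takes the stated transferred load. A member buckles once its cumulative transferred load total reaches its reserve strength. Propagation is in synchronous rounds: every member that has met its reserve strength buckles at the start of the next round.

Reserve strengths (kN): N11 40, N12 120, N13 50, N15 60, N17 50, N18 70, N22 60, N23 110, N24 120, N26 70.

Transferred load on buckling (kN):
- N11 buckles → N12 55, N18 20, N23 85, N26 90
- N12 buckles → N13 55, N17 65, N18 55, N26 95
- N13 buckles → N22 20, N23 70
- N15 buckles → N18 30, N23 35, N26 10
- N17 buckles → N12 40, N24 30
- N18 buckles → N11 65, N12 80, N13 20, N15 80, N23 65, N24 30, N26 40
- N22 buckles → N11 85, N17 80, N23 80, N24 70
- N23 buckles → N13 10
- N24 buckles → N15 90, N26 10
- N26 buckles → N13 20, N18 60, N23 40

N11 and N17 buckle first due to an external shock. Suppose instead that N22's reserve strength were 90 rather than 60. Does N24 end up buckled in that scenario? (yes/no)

With N22's reserve strength at 90:
Round 1 — N11, N17 buckle (initial).
  N12: +55+40 → 95 < 120
  N18: +20 → 20 < 70
  N23: +85 → 85 < 110
  N24: +30 → 30 < 120
  N26: +90 → 90 ≥ 70
Round 2 — N26 buckles.
  N13: +20 → 20 < 50
  N18: +60 → 80 ≥ 70
  N23: +40 → 125 ≥ 110
Round 3 — N18, N23 buckle.
  N12: +80 → 175 ≥ 120
  N13: +20+10 → 50 ≥ 50
  N15: +80 → 80 ≥ 60
  N24: +30 → 60 < 120
Round 4 — N12, N13, N15 buckle.
  N22: +20 → 20 < 90
No further bucklings.

no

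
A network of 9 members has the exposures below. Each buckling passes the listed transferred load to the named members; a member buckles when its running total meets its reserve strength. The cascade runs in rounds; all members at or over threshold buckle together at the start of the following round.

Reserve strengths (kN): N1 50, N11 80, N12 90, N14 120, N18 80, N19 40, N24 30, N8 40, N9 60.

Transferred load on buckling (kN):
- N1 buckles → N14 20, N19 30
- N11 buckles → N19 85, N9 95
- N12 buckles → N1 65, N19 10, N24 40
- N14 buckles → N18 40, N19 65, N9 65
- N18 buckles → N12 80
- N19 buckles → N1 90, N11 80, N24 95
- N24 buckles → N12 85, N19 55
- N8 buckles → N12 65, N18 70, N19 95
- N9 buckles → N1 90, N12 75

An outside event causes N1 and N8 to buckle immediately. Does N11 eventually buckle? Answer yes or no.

Round 1 — N1, N8 buckle (initial).
  N12: +65 → 65 < 90
  N14: +20 → 20 < 120
  N18: +70 → 70 < 80
  N19: +30+95 → 125 ≥ 40
Round 2 — N19 buckles.
  N11: +80 → 80 ≥ 80
  N24: +95 → 95 ≥ 30
Round 3 — N11, N24 buckle.
  N12: +85 → 150 ≥ 90
  N9: +95 → 95 ≥ 60
Round 4 — N12, N9 buckle.
No further bucklings.

yes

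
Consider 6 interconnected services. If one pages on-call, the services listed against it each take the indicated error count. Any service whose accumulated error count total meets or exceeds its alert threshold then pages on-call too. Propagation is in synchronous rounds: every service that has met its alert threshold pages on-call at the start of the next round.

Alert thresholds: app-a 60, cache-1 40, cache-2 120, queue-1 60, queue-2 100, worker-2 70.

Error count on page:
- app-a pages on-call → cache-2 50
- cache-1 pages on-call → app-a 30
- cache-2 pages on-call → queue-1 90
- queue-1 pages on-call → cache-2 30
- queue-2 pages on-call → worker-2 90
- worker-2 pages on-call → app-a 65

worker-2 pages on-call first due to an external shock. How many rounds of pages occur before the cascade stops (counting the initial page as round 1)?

2

Round 1 — worker-2 pages on-call (initial).
  app-a: +65 → 65 ≥ 60
Round 2 — app-a pages on-call.
  cache-2: +50 → 50 < 120
No further pages.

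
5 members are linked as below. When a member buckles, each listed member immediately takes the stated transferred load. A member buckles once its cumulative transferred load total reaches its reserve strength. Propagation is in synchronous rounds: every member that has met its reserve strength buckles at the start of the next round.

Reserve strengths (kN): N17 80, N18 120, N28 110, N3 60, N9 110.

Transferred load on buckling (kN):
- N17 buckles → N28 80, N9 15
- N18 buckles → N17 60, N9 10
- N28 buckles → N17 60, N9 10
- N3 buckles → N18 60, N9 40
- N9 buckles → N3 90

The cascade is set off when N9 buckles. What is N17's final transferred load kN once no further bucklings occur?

Round 1 — N9 buckles (initial).
  N3: +90 → 90 ≥ 60
Round 2 — N3 buckles.
  N18: +60 → 60 < 120
No further bucklings.

0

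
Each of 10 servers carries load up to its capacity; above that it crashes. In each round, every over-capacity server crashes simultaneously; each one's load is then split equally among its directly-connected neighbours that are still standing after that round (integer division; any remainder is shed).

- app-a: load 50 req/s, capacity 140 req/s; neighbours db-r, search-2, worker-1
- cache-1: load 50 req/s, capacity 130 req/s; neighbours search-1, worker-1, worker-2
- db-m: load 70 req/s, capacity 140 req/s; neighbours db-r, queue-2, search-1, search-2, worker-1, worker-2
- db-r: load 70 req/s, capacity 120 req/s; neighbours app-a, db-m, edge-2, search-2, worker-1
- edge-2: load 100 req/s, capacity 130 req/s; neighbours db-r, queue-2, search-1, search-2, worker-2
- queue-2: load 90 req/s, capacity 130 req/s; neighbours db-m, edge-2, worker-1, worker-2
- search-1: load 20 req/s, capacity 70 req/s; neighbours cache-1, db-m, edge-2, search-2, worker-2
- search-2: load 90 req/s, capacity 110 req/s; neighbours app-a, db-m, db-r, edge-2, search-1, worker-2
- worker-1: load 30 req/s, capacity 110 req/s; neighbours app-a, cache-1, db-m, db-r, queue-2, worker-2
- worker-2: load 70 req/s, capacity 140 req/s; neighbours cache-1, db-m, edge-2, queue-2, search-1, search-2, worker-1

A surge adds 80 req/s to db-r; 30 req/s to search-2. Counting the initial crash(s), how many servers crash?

10

Round 1 — db-r at 150 > 120; search-2 at 120 > 110. db-r, search-2 crash.
  db-r sheds 150 req/s to app-a, db-m, edge-2, worker-1: 37 each (2 lost).
    app-a: 50+37 = 87 ≤ 140
    db-m: 70+37 = 107 ≤ 140
    edge-2: 100+37 = 137 > 130
    worker-1: 30+37 = 67 ≤ 110
  search-2 sheds 120 req/s to app-a, db-m, edge-2, search-1, worker-2: 24 each.
    app-a: 87+24 = 111 ≤ 140
    db-m: 107+24 = 131 ≤ 140
    edge-2: 137+24 = 161 > 130
    search-1: 20+24 = 44 ≤ 70
    worker-2: 70+24 = 94 ≤ 140
Round 2 — edge-2 crashes.
  edge-2 sheds 161 req/s to queue-2, search-1, worker-2: 53 each (2 lost).
    queue-2: 90+53 = 143 > 130
    search-1: 44+53 = 97 > 70
    worker-2: 94+53 = 147 > 140
Round 3 — queue-2, search-1, worker-2 crash.
  queue-2 sheds 143 req/s to db-m, worker-1: 71 each (1 lost).
    db-m: 131+71 = 202 > 140
    worker-1: 67+71 = 138 > 110
  search-1 sheds 97 req/s to cache-1, db-m: 48 each (1 lost).
    cache-1: 50+48 = 98 ≤ 130
    db-m: 202+48 = 250 > 140
  worker-2 sheds 147 req/s to cache-1, db-m, worker-1: 49 each.
    cache-1: 98+49 = 147 > 130
    db-m: 250+49 = 299 > 140
    worker-1: 138+49 = 187 > 110
Round 4 — cache-1, db-m, worker-1 crash.
  cache-1 sheds 147 req/s: no online neighbours, lost.
  db-m sheds 299 req/s: no online neighbours, lost.
  worker-1 sheds 187 req/s to app-a: 187 each.
    app-a: 111+187 = 298 > 140
Round 5 — app-a crashes.
  app-a sheds 298 req/s: no online neighbours, lost.
No further crashes.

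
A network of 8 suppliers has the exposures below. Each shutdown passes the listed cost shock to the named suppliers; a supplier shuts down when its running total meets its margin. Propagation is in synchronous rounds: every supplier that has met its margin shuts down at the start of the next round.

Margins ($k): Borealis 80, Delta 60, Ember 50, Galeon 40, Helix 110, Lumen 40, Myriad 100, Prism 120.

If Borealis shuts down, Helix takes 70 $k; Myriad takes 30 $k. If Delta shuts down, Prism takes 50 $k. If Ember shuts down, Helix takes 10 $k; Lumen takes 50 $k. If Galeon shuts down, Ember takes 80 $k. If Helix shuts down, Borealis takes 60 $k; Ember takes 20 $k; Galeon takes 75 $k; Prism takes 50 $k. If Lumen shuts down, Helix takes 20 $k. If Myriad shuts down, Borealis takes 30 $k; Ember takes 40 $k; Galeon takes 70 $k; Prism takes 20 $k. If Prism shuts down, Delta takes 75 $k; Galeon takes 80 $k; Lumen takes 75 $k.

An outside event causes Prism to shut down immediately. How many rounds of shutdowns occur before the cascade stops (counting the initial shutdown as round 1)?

3

Round 1 — Prism shuts down (initial).
  Delta: +75 → 75 ≥ 60
  Galeon: +80 → 80 ≥ 40
  Lumen: +75 → 75 ≥ 40
Round 2 — Delta, Galeon, Lumen shut down.
  Ember: +80 → 80 ≥ 50
  Helix: +20 → 20 < 110
Round 3 — Ember shuts down.
  Helix: +10 → 30 < 110
No further shutdowns.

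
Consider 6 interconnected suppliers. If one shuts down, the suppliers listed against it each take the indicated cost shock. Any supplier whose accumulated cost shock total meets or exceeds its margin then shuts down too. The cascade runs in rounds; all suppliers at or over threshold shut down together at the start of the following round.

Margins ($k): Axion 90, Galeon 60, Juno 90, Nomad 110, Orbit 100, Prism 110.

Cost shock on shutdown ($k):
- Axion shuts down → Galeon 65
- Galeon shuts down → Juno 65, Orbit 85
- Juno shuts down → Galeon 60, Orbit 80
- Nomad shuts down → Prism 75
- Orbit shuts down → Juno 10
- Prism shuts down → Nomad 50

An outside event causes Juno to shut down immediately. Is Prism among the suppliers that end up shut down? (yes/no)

Round 1 — Juno shuts down (initial).
  Galeon: +60 → 60 ≥ 60
  Orbit: +80 → 80 < 100
Round 2 — Galeon shuts down.
  Orbit: +85 → 165 ≥ 100
Round 3 — Orbit shuts down.
No further shutdowns.

no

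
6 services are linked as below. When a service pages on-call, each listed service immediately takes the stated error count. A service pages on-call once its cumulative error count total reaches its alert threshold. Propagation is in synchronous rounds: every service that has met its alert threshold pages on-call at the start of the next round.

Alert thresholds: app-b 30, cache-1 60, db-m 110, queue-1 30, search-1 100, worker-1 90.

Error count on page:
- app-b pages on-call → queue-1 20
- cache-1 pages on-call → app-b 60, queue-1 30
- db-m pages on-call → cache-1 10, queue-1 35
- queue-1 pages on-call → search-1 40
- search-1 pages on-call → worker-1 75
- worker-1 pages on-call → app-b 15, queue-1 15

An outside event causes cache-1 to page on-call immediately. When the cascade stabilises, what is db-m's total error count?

Round 1 — cache-1 pages on-call (initial).
  app-b: +60 → 60 ≥ 30
  queue-1: +30 → 30 ≥ 30
Round 2 — app-b, queue-1 page on-call.
  search-1: +40 → 40 < 100
No further pages.

0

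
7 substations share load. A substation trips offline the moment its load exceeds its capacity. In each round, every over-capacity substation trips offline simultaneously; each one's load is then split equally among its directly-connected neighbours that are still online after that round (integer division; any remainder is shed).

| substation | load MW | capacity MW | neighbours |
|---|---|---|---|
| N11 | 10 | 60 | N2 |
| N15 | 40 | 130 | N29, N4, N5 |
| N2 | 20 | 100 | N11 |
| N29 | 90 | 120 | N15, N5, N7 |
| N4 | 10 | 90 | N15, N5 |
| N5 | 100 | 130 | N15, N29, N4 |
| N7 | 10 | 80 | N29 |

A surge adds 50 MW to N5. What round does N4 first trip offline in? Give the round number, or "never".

4

Round 1 — N5 at 150 > 130. N5 trips offline.
  N5 sheds 150 MW to N15, N29, N4: 50 each.
    N15: 40+50 = 90 ≤ 130
    N29: 90+50 = 140 > 120
    N4: 10+50 = 60 ≤ 90
Round 2 — N29 trips offline.
  N29 sheds 140 MW to N15, N7: 70 each.
    N15: 90+70 = 160 > 130
    N7: 10+70 = 80 ≤ 80
Round 3 — N15 trips offline.
  N15 sheds 160 MW to N4: 160 each.
    N4: 60+160 = 220 > 90
Round 4 — N4 trips offline.
  N4 sheds 220 MW: no online neighbours, lost.
No further trips.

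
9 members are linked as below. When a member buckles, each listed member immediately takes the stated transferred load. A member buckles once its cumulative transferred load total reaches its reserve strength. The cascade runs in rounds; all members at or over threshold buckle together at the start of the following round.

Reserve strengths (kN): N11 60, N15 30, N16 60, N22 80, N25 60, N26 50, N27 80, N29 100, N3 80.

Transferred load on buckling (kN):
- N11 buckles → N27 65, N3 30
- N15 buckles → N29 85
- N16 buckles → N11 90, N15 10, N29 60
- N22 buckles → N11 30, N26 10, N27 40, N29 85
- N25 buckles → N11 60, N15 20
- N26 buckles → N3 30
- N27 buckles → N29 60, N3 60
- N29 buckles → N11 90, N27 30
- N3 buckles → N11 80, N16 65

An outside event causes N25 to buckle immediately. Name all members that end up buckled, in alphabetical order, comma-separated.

N11, N25

Round 1 — N25 buckles (initial).
  N11: +60 → 60 ≥ 60
  N15: +20 → 20 < 30
Round 2 — N11 buckles.
  N27: +65 → 65 < 80
  N3: +30 → 30 < 80
No further bucklings.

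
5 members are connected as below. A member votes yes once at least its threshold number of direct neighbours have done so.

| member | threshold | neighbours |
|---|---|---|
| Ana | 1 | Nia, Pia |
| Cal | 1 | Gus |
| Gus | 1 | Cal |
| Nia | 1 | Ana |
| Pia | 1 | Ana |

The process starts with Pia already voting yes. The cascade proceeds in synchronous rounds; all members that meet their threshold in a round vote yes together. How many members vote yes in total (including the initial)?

Round 1 — Pia votes yes (initial).
Round 2 — checking thresholds:
  Ana: 1 of 2 neighbours ≥ 1, votes yes.
Round 3 — checking thresholds:
  Nia: 1 of 1 neighbours ≥ 1, votes yes.
Round 4 — no new yes votes; cascade stops.

3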